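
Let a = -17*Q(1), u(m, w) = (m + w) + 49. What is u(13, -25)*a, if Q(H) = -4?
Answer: 2516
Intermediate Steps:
u(m, w) = 49 + m + w
a = 68 (a = -17*(-4) = 68)
u(13, -25)*a = (49 + 13 - 25)*68 = 37*68 = 2516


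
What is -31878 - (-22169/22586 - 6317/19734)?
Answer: -154432944892/4844697 ≈ -31877.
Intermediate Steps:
-31878 - (-22169/22586 - 6317/19734) = -31878 - 1*(-6306074/4844697) = -31878 + 6306074/4844697 = -154432944892/4844697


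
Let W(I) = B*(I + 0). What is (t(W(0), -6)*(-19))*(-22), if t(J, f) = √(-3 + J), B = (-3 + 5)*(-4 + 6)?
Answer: 418*I*√3 ≈ 724.0*I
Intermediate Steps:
B = 4 (B = 2*2 = 4)
W(I) = 4*I (W(I) = 4*(I + 0) = 4*I)
(t(W(0), -6)*(-19))*(-22) = (√(-3 + 4*0)*(-19))*(-22) = (√(-3 + 0)*(-19))*(-22) = (√(-3)*(-19))*(-22) = ((I*√3)*(-19))*(-22) = -19*I*√3*(-22) = 418*I*√3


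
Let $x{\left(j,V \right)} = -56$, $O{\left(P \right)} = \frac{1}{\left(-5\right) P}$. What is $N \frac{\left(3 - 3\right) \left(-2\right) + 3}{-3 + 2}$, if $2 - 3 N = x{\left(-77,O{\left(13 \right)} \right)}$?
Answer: $-58$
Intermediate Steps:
$O{\left(P \right)} = - \frac{1}{5 P}$
$N = \frac{58}{3}$ ($N = \frac{2}{3} - - \frac{56}{3} = \frac{2}{3} + \frac{56}{3} = \frac{58}{3} \approx 19.333$)
$N \frac{\left(3 - 3\right) \left(-2\right) + 3}{-3 + 2} = \frac{58 \frac{\left(3 - 3\right) \left(-2\right) + 3}{-3 + 2}}{3} = \frac{58 \frac{0 \left(-2\right) + 3}{-1}}{3} = \frac{58 \left(0 + 3\right) \left(-1\right)}{3} = \frac{58 \cdot 3 \left(-1\right)}{3} = \frac{58}{3} \left(-3\right) = -58$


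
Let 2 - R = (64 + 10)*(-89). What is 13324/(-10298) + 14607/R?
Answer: 1160081/1256356 ≈ 0.92337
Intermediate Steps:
R = 6588 (R = 2 - (64 + 10)*(-89) = 2 - 74*(-89) = 2 - 1*(-6586) = 2 + 6586 = 6588)
13324/(-10298) + 14607/R = 13324/(-10298) + 14607/6588 = 13324*(-1/10298) + 14607*(1/6588) = -6662/5149 + 541/244 = 1160081/1256356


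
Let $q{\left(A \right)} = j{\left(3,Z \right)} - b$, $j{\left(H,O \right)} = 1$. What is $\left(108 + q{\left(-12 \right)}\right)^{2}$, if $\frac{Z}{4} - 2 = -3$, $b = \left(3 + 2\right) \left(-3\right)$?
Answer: $15376$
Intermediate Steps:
$b = -15$ ($b = 5 \left(-3\right) = -15$)
$Z = -4$ ($Z = 8 + 4 \left(-3\right) = 8 - 12 = -4$)
$q{\left(A \right)} = 16$ ($q{\left(A \right)} = 1 - -15 = 1 + 15 = 16$)
$\left(108 + q{\left(-12 \right)}\right)^{2} = \left(108 + 16\right)^{2} = 124^{2} = 15376$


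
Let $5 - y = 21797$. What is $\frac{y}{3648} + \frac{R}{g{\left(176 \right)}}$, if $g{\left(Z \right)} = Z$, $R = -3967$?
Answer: $- \frac{95349}{3344} \approx -28.513$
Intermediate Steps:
$y = -21792$ ($y = 5 - 21797 = -21792$)
$\frac{y}{3648} + \frac{R}{g{\left(176 \right)}} = - \frac{21792}{3648} - \frac{3967}{176} = \left(-21792\right) \frac{1}{3648} - \frac{3967}{176} = - \frac{227}{38} - \frac{3967}{176} = - \frac{95349}{3344}$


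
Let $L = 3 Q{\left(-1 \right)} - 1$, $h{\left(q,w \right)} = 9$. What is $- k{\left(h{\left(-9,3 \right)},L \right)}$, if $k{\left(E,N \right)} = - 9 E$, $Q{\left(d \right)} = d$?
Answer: $81$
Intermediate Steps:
$L = -4$ ($L = 3 \left(-1\right) - 1 = -3 - 1 = -4$)
$- k{\left(h{\left(-9,3 \right)},L \right)} = - \left(-9\right) 9 = \left(-1\right) \left(-81\right) = 81$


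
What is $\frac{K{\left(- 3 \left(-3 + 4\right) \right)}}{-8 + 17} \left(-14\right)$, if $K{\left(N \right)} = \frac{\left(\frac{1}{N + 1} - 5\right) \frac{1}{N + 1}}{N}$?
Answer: $\frac{77}{54} \approx 1.4259$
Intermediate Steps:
$K{\left(N \right)} = \frac{-5 + \frac{1}{1 + N}}{N \left(1 + N\right)}$ ($K{\left(N \right)} = \frac{\left(\frac{1}{1 + N} - 5\right) \frac{1}{1 + N}}{N} = \frac{\left(-5 + \frac{1}{1 + N}\right) \frac{1}{1 + N}}{N} = \frac{\frac{1}{1 + N} \left(-5 + \frac{1}{1 + N}\right)}{N} = \frac{-5 + \frac{1}{1 + N}}{N \left(1 + N\right)}$)
$\frac{K{\left(- 3 \left(-3 + 4\right) \right)}}{-8 + 17} \left(-14\right) = \frac{\frac{1}{\left(-3\right) \left(-3 + 4\right)} \frac{1}{\left(1 - 3 \left(-3 + 4\right)\right)^{2}} \left(-4 - 5 \left(- 3 \left(-3 + 4\right)\right)\right)}{-8 + 17} \left(-14\right) = \frac{\frac{1}{\left(-3\right) 1} \frac{1}{\left(1 - 3\right)^{2}} \left(-4 - 5 \left(\left(-3\right) 1\right)\right)}{9} \left(-14\right) = \frac{-4 - -15}{\left(-3\right) \left(1 - 3\right)^{2}} \cdot \frac{1}{9} \left(-14\right) = - \frac{-4 + 15}{3 \cdot 4} \cdot \frac{1}{9} \left(-14\right) = \left(- \frac{1}{3}\right) \frac{1}{4} \cdot 11 \cdot \frac{1}{9} \left(-14\right) = \left(- \frac{11}{12}\right) \frac{1}{9} \left(-14\right) = \left(- \frac{11}{108}\right) \left(-14\right) = \frac{77}{54}$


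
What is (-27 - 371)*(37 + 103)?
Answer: -55720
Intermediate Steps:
(-27 - 371)*(37 + 103) = -398*140 = -55720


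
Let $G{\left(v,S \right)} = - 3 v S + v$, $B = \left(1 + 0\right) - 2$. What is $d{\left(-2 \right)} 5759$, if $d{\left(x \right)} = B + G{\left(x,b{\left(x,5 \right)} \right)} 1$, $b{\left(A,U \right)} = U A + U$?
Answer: $-190047$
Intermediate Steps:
$b{\left(A,U \right)} = U + A U$ ($b{\left(A,U \right)} = A U + U = U + A U$)
$B = -1$ ($B = 1 - 2 = -1$)
$G{\left(v,S \right)} = v - 3 S v$ ($G{\left(v,S \right)} = - 3 S v + v = v - 3 S v$)
$d{\left(x \right)} = -1 + x \left(-14 - 15 x\right)$ ($d{\left(x \right)} = -1 + x \left(1 - 3 \cdot 5 \left(1 + x\right)\right) 1 = -1 + x \left(1 - 3 \left(5 + 5 x\right)\right) 1 = -1 + x \left(1 - \left(15 + 15 x\right)\right) 1 = -1 + x \left(-14 - 15 x\right) 1 = -1 + x \left(-14 - 15 x\right)$)
$d{\left(-2 \right)} 5759 = \left(-1 - - 2 \left(14 + 15 \left(-2\right)\right)\right) 5759 = \left(-1 - - 2 \left(14 - 30\right)\right) 5759 = \left(-1 - \left(-2\right) \left(-16\right)\right) 5759 = \left(-1 - 32\right) 5759 = \left(-33\right) 5759 = -190047$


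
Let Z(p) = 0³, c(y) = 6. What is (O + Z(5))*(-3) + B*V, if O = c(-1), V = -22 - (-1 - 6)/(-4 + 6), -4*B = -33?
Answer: -1365/8 ≈ -170.63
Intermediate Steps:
B = 33/4 (B = -¼*(-33) = 33/4 ≈ 8.2500)
V = -37/2 (V = -22 - (-7)/2 = -22 - 1*(-7/2) = -22 + 7/2 = -37/2 ≈ -18.500)
O = 6
Z(p) = 0
(O + Z(5))*(-3) + B*V = (6 + 0)*(-3) + (33/4)*(-37/2) = 6*(-3) - 1221/8 = -18 - 1221/8 = -1365/8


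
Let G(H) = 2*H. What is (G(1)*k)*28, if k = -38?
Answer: -2128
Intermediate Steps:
(G(1)*k)*28 = ((2*1)*(-38))*28 = (2*(-38))*28 = -76*28 = -2128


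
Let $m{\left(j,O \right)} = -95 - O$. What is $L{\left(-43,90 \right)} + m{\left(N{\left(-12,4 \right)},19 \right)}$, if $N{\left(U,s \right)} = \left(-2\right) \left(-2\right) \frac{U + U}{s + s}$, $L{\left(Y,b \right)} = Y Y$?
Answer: $1735$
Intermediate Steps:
$L{\left(Y,b \right)} = Y^{2}$
$N{\left(U,s \right)} = \frac{4 U}{s}$ ($N{\left(U,s \right)} = 4 \frac{2 U}{2 s} = 4 \cdot 2 U \frac{1}{2 s} = 4 \frac{U}{s} = \frac{4 U}{s}$)
$L{\left(-43,90 \right)} + m{\left(N{\left(-12,4 \right)},19 \right)} = \left(-43\right)^{2} - 114 = 1849 - 114 = 1735$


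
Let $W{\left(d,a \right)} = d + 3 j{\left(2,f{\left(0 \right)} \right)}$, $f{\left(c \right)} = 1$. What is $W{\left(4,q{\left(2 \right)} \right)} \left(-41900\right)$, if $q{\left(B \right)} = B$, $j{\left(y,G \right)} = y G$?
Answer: $-419000$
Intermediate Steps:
$j{\left(y,G \right)} = G y$
$W{\left(d,a \right)} = 6 + d$ ($W{\left(d,a \right)} = d + 3 \cdot 1 \cdot 2 = d + 3 \cdot 2 = d + 6 = 6 + d$)
$W{\left(4,q{\left(2 \right)} \right)} \left(-41900\right) = \left(6 + 4\right) \left(-41900\right) = 10 \left(-41900\right) = -419000$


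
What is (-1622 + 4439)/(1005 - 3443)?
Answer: -2817/2438 ≈ -1.1555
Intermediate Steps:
(-1622 + 4439)/(1005 - 3443) = 2817/(-2438) = 2817*(-1/2438) = -2817/2438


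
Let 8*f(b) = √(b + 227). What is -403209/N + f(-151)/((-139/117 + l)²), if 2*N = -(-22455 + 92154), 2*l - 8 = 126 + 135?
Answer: 268806/23233 + 13689*√19/973128025 ≈ 11.570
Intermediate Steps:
f(b) = √(227 + b)/8 (f(b) = √(b + 227)/8 = √(227 + b)/8)
l = 269/2 (l = 4 + (126 + 135)/2 = 4 + (½)*261 = 4 + 261/2 = 269/2 ≈ 134.50)
N = -69699/2 (N = (-(-22455 + 92154))/2 = (-1*69699)/2 = (½)*(-69699) = -69699/2 ≈ -34850.)
-403209/N + f(-151)/((-139/117 + l)²) = -403209/(-69699/2) + (√(227 - 151)/8)/((-139/117 + 269/2)²) = -403209*(-2/69699) + (√76/8)/((-139*1/117 + 269/2)²) = 268806/23233 + ((2*√19)/8)/((-139/117 + 269/2)²) = 268806/23233 + (√19/4)/((31195/234)²) = 268806/23233 + (√19/4)/(973128025/54756) = 268806/23233 + (√19/4)*(54756/973128025) = 268806/23233 + 13689*√19/973128025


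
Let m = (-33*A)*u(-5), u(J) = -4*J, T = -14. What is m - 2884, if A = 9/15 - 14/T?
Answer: -3940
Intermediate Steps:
A = 8/5 (A = 9/15 - 14/(-14) = 9*(1/15) - 14*(-1/14) = 3/5 + 1 = 8/5 ≈ 1.6000)
m = -1056 (m = (-33*8/5)*(-4*(-5)) = -264/5*20 = -1056)
m - 2884 = -1056 - 2884 = -3940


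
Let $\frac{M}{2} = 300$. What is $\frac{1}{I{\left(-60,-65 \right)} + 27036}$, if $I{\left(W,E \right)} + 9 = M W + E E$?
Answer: $- \frac{1}{4748} \approx -0.00021061$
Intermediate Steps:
$M = 600$ ($M = 2 \cdot 300 = 600$)
$I{\left(W,E \right)} = -9 + E^{2} + 600 W$ ($I{\left(W,E \right)} = -9 + \left(600 W + E E\right) = -9 + \left(600 W + E^{2}\right) = -9 + \left(E^{2} + 600 W\right) = -9 + E^{2} + 600 W$)
$\frac{1}{I{\left(-60,-65 \right)} + 27036} = \frac{1}{\left(-9 + \left(-65\right)^{2} + 600 \left(-60\right)\right) + 27036} = \frac{1}{\left(-9 + 4225 - 36000\right) + 27036} = \frac{1}{-31784 + 27036} = \frac{1}{-4748} = - \frac{1}{4748}$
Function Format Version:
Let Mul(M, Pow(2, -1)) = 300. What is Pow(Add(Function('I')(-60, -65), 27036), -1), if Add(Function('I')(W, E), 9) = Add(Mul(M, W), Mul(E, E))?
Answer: Rational(-1, 4748) ≈ -0.00021061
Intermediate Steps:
M = 600 (M = Mul(2, 300) = 600)
Function('I')(W, E) = Add(-9, Pow(E, 2), Mul(600, W)) (Function('I')(W, E) = Add(-9, Add(Mul(600, W), Mul(E, E))) = Add(-9, Add(Mul(600, W), Pow(E, 2))) = Add(-9, Add(Pow(E, 2), Mul(600, W))) = Add(-9, Pow(E, 2), Mul(600, W)))
Pow(Add(Function('I')(-60, -65), 27036), -1) = Pow(Add(Add(-9, Pow(-65, 2), Mul(600, -60)), 27036), -1) = Pow(Add(Add(-9, 4225, -36000), 27036), -1) = Pow(Add(-31784, 27036), -1) = Pow(-4748, -1) = Rational(-1, 4748)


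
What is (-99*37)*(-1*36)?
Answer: 131868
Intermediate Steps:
(-99*37)*(-1*36) = -3663*(-36) = 131868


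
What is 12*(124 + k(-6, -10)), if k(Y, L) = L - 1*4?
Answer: 1320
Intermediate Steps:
k(Y, L) = -4 + L (k(Y, L) = L - 4 = -4 + L)
12*(124 + k(-6, -10)) = 12*(124 + (-4 - 10)) = 12*(124 - 14) = 12*110 = 1320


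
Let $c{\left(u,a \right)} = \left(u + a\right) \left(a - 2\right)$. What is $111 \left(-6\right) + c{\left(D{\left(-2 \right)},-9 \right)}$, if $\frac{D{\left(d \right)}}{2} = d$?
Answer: $-523$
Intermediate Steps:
$D{\left(d \right)} = 2 d$
$c{\left(u,a \right)} = \left(-2 + a\right) \left(a + u\right)$ ($c{\left(u,a \right)} = \left(a + u\right) \left(-2 + a\right) = \left(-2 + a\right) \left(a + u\right)$)
$111 \left(-6\right) + c{\left(D{\left(-2 \right)},-9 \right)} = 111 \left(-6\right) - \left(-18 - 81 + 11 \cdot 2 \left(-2\right)\right) = -666 + \left(81 + 18 - -8 - -36\right) = -666 + \left(81 + 18 + 8 + 36\right) = -666 + 143 = -523$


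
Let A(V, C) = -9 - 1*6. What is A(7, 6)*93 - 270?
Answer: -1665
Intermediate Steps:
A(V, C) = -15 (A(V, C) = -9 - 6 = -15)
A(7, 6)*93 - 270 = -15*93 - 270 = -1395 - 270 = -1665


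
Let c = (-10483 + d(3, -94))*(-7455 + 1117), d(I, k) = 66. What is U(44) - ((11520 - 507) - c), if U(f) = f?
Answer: 66011977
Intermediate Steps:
c = 66022946 (c = (-10483 + 66)*(-7455 + 1117) = -10417*(-6338) = 66022946)
U(44) - ((11520 - 507) - c) = 44 - ((11520 - 507) - 1*66022946) = 44 - (11013 - 66022946) = 44 - 1*(-66011933) = 44 + 66011933 = 66011977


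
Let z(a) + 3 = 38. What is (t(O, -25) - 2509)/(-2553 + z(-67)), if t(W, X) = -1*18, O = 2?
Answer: 2527/2518 ≈ 1.0036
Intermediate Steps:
z(a) = 35 (z(a) = -3 + 38 = 35)
t(W, X) = -18
(t(O, -25) - 2509)/(-2553 + z(-67)) = (-18 - 2509)/(-2553 + 35) = -2527/(-2518) = -2527*(-1/2518) = 2527/2518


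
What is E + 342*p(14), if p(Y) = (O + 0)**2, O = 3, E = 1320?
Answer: 4398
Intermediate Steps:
p(Y) = 9 (p(Y) = (3 + 0)**2 = 3**2 = 9)
E + 342*p(14) = 1320 + 342*9 = 1320 + 3078 = 4398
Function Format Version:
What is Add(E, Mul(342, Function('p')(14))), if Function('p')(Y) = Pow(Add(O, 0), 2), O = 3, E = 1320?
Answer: 4398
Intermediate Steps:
Function('p')(Y) = 9 (Function('p')(Y) = Pow(Add(3, 0), 2) = Pow(3, 2) = 9)
Add(E, Mul(342, Function('p')(14))) = Add(1320, Mul(342, 9)) = Add(1320, 3078) = 4398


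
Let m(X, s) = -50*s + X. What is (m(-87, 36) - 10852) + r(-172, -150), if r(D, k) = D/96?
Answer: -305779/24 ≈ -12741.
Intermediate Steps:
m(X, s) = X - 50*s
r(D, k) = D/96 (r(D, k) = D*(1/96) = D/96)
(m(-87, 36) - 10852) + r(-172, -150) = ((-87 - 50*36) - 10852) + (1/96)*(-172) = ((-87 - 1800) - 10852) - 43/24 = (-1887 - 10852) - 43/24 = -12739 - 43/24 = -305779/24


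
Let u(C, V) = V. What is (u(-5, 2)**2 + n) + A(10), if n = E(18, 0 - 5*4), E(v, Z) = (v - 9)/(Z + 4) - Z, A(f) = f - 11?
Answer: 359/16 ≈ 22.438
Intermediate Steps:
A(f) = -11 + f
E(v, Z) = -Z + (-9 + v)/(4 + Z) (E(v, Z) = (-9 + v)/(4 + Z) - Z = -Z + (-9 + v)/(4 + Z))
n = 311/16 (n = (-9 + 18 - (0 - 5*4)**2 - 4*(0 - 5*4))/(4 + (0 - 5*4)) = (-9 + 18 - (0 - 20)**2 - 4*(0 - 20))/(4 + (0 - 20)) = (-9 + 18 - 1*(-20)**2 - 4*(-20))/(4 - 20) = (-9 + 18 - 1*400 + 80)/(-16) = -(-9 + 18 - 400 + 80)/16 = -1/16*(-311) = 311/16 ≈ 19.438)
(u(-5, 2)**2 + n) + A(10) = (2**2 + 311/16) + (-11 + 10) = (4 + 311/16) - 1 = 375/16 - 1 = 359/16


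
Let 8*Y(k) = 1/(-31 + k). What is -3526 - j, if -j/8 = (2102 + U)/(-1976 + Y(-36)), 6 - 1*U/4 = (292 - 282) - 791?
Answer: -3757029062/1059137 ≈ -3547.3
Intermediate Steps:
U = 3148 (U = 24 - 4*((292 - 282) - 791) = 24 - 4*(10 - 791) = 24 - 4*(-781) = 24 + 3124 = 3148)
Y(k) = 1/(8*(-31 + k))
j = 22512000/1059137 (j = -8*(2102 + 3148)/(-1976 + 1/(8*(-31 - 36))) = -42000/(-1976 + (⅛)/(-67)) = -42000/(-1976 + (⅛)*(-1/67)) = -42000/(-1976 - 1/536) = -42000/(-1059137/536) = -42000*(-536)/1059137 = -8*(-2814000/1059137) = 22512000/1059137 ≈ 21.255)
-3526 - j = -3526 - 1*22512000/1059137 = -3526 - 22512000/1059137 = -3757029062/1059137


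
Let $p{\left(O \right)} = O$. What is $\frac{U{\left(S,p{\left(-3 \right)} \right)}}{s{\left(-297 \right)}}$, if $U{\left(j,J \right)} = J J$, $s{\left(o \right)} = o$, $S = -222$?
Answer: $- \frac{1}{33} \approx -0.030303$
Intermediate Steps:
$U{\left(j,J \right)} = J^{2}$
$\frac{U{\left(S,p{\left(-3 \right)} \right)}}{s{\left(-297 \right)}} = \frac{\left(-3\right)^{2}}{-297} = 9 \left(- \frac{1}{297}\right) = - \frac{1}{33}$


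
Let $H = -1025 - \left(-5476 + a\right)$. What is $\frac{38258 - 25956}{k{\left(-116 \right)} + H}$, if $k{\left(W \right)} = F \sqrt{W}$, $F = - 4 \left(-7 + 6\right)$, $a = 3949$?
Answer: $\frac{1543901}{63465} - \frac{24604 i \sqrt{29}}{63465} \approx 24.327 - 2.0877 i$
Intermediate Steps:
$F = 4$ ($F = \left(-4\right) \left(-1\right) = 4$)
$k{\left(W \right)} = 4 \sqrt{W}$
$H = 502$ ($H = -1025 + \left(5476 - 3949\right) = -1025 + 1527 = 502$)
$\frac{38258 - 25956}{k{\left(-116 \right)} + H} = \frac{38258 - 25956}{4 \sqrt{-116} + 502} = \frac{12302}{4 \cdot 2 i \sqrt{29} + 502} = \frac{12302}{8 i \sqrt{29} + 502} = \frac{12302}{502 + 8 i \sqrt{29}}$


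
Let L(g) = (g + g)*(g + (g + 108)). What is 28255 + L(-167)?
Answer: 103739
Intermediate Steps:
L(g) = 2*g*(108 + 2*g) (L(g) = (2*g)*(g + (108 + g)) = (2*g)*(108 + 2*g) = 2*g*(108 + 2*g))
28255 + L(-167) = 28255 + 4*(-167)*(54 - 167) = 28255 + 4*(-167)*(-113) = 28255 + 75484 = 103739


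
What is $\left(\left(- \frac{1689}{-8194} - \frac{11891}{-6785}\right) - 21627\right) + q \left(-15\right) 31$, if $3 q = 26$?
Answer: $- \frac{62014135557}{2417230} \approx -25655.0$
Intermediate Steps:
$q = \frac{26}{3}$ ($q = \frac{1}{3} \cdot 26 = \frac{26}{3} \approx 8.6667$)
$\left(\left(- \frac{1689}{-8194} - \frac{11891}{-6785}\right) - 21627\right) + q \left(-15\right) 31 = \left(\left(- \frac{1689}{-8194} - \frac{11891}{-6785}\right) - 21627\right) + \frac{26}{3} \left(-15\right) 31 = \left(\left(\left(-1689\right) \left(- \frac{1}{8194}\right) - - \frac{517}{295}\right) - 21627\right) - 4030 = \left(\left(\frac{1689}{8194} + \frac{517}{295}\right) - 21627\right) - 4030 = \left(\frac{4734553}{2417230} - 21627\right) - 4030 = - \frac{52272698657}{2417230} - 4030 = - \frac{62014135557}{2417230}$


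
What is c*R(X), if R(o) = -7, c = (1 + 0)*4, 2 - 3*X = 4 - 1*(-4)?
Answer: -28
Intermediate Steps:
X = -2 (X = ⅔ - (4 - 1*(-4))/3 = ⅔ - (4 + 4)/3 = ⅔ - ⅓*8 = ⅔ - 8/3 = -2)
c = 4 (c = 1*4 = 4)
c*R(X) = 4*(-7) = -28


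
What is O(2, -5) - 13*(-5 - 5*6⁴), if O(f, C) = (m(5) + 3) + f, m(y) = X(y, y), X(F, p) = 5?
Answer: 84315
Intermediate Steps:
m(y) = 5
O(f, C) = 8 + f (O(f, C) = (5 + 3) + f = 8 + f)
O(2, -5) - 13*(-5 - 5*6⁴) = (8 + 2) - 13*(-5 - 5*6⁴) = 10 - 13*(-5 - 5*1296) = 10 - 13*(-5 - 6480) = 10 - 13*(-6485) = 10 + 84305 = 84315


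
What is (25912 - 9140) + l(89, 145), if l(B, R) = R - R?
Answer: 16772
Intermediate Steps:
l(B, R) = 0
(25912 - 9140) + l(89, 145) = (25912 - 9140) + 0 = 16772 + 0 = 16772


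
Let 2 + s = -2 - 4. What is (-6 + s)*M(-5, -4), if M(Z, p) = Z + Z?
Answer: 140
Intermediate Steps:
M(Z, p) = 2*Z
s = -8 (s = -2 + (-2 - 4) = -2 - 6 = -8)
(-6 + s)*M(-5, -4) = (-6 - 8)*(2*(-5)) = -14*(-10) = 140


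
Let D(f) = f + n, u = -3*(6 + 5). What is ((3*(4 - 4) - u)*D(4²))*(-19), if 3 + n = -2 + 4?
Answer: -9405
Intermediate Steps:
u = -33 (u = -3*11 = -33)
n = -1 (n = -3 + (-2 + 4) = -3 + 2 = -1)
D(f) = -1 + f (D(f) = f - 1 = -1 + f)
((3*(4 - 4) - u)*D(4²))*(-19) = ((3*(4 - 4) - 1*(-33))*(-1 + 4²))*(-19) = ((3*0 + 33)*(-1 + 16))*(-19) = ((0 + 33)*15)*(-19) = (33*15)*(-19) = 495*(-19) = -9405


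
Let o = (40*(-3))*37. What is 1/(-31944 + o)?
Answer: -1/36384 ≈ -2.7485e-5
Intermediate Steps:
o = -4440 (o = -120*37 = -4440)
1/(-31944 + o) = 1/(-31944 - 4440) = 1/(-36384) = -1/36384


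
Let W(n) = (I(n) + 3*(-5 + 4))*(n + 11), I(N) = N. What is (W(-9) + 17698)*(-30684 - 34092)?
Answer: -1144851024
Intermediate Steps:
W(n) = (-3 + n)*(11 + n) (W(n) = (n + 3*(-5 + 4))*(n + 11) = (n + 3*(-1))*(11 + n) = (n - 3)*(11 + n) = (-3 + n)*(11 + n))
(W(-9) + 17698)*(-30684 - 34092) = ((-33 + (-9)² + 8*(-9)) + 17698)*(-30684 - 34092) = ((-33 + 81 - 72) + 17698)*(-64776) = (-24 + 17698)*(-64776) = 17674*(-64776) = -1144851024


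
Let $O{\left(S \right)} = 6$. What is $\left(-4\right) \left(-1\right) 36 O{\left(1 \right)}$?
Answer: $864$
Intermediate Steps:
$\left(-4\right) \left(-1\right) 36 O{\left(1 \right)} = \left(-4\right) \left(-1\right) 36 \cdot 6 = 4 \cdot 36 \cdot 6 = 144 \cdot 6 = 864$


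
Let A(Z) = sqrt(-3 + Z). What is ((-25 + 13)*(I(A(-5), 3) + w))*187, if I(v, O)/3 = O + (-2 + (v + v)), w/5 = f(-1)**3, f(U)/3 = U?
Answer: 296208 - 26928*I*sqrt(2) ≈ 2.9621e+5 - 38082.0*I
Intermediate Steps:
f(U) = 3*U
w = -135 (w = 5*(3*(-1))**3 = 5*(-3)**3 = 5*(-27) = -135)
I(v, O) = -6 + 3*O + 6*v (I(v, O) = 3*(O + (-2 + (v + v))) = 3*(O + (-2 + 2*v)) = 3*(-2 + O + 2*v) = -6 + 3*O + 6*v)
((-25 + 13)*(I(A(-5), 3) + w))*187 = ((-25 + 13)*((-6 + 3*3 + 6*sqrt(-3 - 5)) - 135))*187 = -12*((-6 + 9 + 6*sqrt(-8)) - 135)*187 = -12*((-6 + 9 + 6*(2*I*sqrt(2))) - 135)*187 = -12*((-6 + 9 + 12*I*sqrt(2)) - 135)*187 = -12*((3 + 12*I*sqrt(2)) - 135)*187 = -12*(-132 + 12*I*sqrt(2))*187 = (1584 - 144*I*sqrt(2))*187 = 296208 - 26928*I*sqrt(2)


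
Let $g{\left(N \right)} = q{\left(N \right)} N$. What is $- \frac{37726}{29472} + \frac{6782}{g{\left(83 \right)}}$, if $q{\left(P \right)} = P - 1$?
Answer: $- \frac{14221013}{50146608} \approx -0.28359$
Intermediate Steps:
$q{\left(P \right)} = -1 + P$
$g{\left(N \right)} = N \left(-1 + N\right)$ ($g{\left(N \right)} = \left(-1 + N\right) N = N \left(-1 + N\right)$)
$- \frac{37726}{29472} + \frac{6782}{g{\left(83 \right)}} = - \frac{37726}{29472} + \frac{6782}{83 \left(-1 + 83\right)} = \left(-37726\right) \frac{1}{29472} + \frac{6782}{83 \cdot 82} = - \frac{18863}{14736} + \frac{6782}{6806} = - \frac{18863}{14736} + 6782 \cdot \frac{1}{6806} = - \frac{18863}{14736} + \frac{3391}{3403} = - \frac{14221013}{50146608}$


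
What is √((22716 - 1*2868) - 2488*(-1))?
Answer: 8*√349 ≈ 149.45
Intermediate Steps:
√((22716 - 1*2868) - 2488*(-1)) = √((22716 - 2868) + 2488) = √(19848 + 2488) = √22336 = 8*√349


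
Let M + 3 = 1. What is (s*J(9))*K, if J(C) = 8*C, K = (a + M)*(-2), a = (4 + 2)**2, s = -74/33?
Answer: 120768/11 ≈ 10979.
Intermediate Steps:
M = -2 (M = -3 + 1 = -2)
s = -74/33 (s = -74*1/33 = -74/33 ≈ -2.2424)
a = 36 (a = 6**2 = 36)
K = -68 (K = (36 - 2)*(-2) = 34*(-2) = -68)
(s*J(9))*K = -592*9/33*(-68) = -74/33*72*(-68) = -1776/11*(-68) = 120768/11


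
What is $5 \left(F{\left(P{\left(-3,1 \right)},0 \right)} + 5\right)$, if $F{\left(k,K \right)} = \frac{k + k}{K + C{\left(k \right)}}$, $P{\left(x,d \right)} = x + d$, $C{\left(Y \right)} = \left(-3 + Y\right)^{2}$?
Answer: $\frac{121}{5} \approx 24.2$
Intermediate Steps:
$P{\left(x,d \right)} = d + x$
$F{\left(k,K \right)} = \frac{2 k}{K + \left(-3 + k\right)^{2}}$ ($F{\left(k,K \right)} = \frac{k + k}{K + \left(-3 + k\right)^{2}} = \frac{2 k}{K + \left(-3 + k\right)^{2}}$)
$5 \left(F{\left(P{\left(-3,1 \right)},0 \right)} + 5\right) = 5 \left(\frac{2 \left(1 - 3\right)}{0 + \left(-3 + \left(1 - 3\right)\right)^{2}} + 5\right) = 5 \left(2 \left(-2\right) \frac{1}{0 + \left(-3 - 2\right)^{2}} + 5\right) = 5 \left(2 \left(-2\right) \frac{1}{0 + \left(-5\right)^{2}} + 5\right) = 5 \left(2 \left(-2\right) \frac{1}{0 + 25} + 5\right) = 5 \left(2 \left(-2\right) \frac{1}{25} + 5\right) = 5 \left(- \frac{4}{25} + 5\right) = 5 \cdot \frac{121}{25} = \frac{121}{5}$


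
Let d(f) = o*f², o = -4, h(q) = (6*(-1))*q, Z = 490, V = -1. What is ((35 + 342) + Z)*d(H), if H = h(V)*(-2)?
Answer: -499392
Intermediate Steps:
h(q) = -6*q
H = -12 (H = -6*(-1)*(-2) = 6*(-2) = -12)
d(f) = -4*f²
((35 + 342) + Z)*d(H) = ((35 + 342) + 490)*(-4*(-12)²) = (377 + 490)*(-4*144) = 867*(-576) = -499392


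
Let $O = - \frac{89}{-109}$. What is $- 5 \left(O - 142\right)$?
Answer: $\frac{76945}{109} \approx 705.92$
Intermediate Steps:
$O = \frac{89}{109}$ ($O = \left(-89\right) \left(- \frac{1}{109}\right) = \frac{89}{109} \approx 0.81651$)
$- 5 \left(O - 142\right) = - 5 \left(\frac{89}{109} - 142\right) = \left(-5\right) \left(- \frac{15389}{109}\right) = \frac{76945}{109}$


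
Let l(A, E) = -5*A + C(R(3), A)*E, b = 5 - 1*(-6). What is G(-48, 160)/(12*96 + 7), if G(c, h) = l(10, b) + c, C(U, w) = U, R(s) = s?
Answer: -65/1159 ≈ -0.056083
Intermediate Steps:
b = 11 (b = 5 + 6 = 11)
l(A, E) = -5*A + 3*E
G(c, h) = -17 + c (G(c, h) = (-5*10 + 3*11) + c = (-50 + 33) + c = -17 + c)
G(-48, 160)/(12*96 + 7) = (-17 - 48)/(12*96 + 7) = -65/(1152 + 7) = -65/1159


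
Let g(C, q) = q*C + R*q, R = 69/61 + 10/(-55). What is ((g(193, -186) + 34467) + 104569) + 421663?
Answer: 352022989/671 ≈ 5.2462e+5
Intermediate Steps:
R = 637/671 (R = 69*(1/61) + 10*(-1/55) = 69/61 - 2/11 = 637/671 ≈ 0.94933)
g(C, q) = 637*q/671 + C*q (g(C, q) = q*C + 637*q/671 = C*q + 637*q/671 = 637*q/671 + C*q)
((g(193, -186) + 34467) + 104569) + 421663 = (((1/671)*(-186)*(637 + 671*193) + 34467) + 104569) + 421663 = (((1/671)*(-186)*(637 + 129503) + 34467) + 104569) + 421663 = (((1/671)*(-186)*130140 + 34467) + 104569) + 421663 = ((-24206040/671 + 34467) + 104569) + 421663 = (-1078683/671 + 104569) + 421663 = 69087116/671 + 421663 = 352022989/671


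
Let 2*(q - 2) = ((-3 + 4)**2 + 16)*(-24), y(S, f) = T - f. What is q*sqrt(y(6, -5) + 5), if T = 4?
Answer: -202*sqrt(14) ≈ -755.81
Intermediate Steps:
y(S, f) = 4 - f
q = -202 (q = 2 + (((-3 + 4)**2 + 16)*(-24))/2 = 2 + ((1**2 + 16)*(-24))/2 = 2 + ((1 + 16)*(-24))/2 = 2 + (17*(-24))/2 = 2 + (1/2)*(-408) = 2 - 204 = -202)
q*sqrt(y(6, -5) + 5) = -202*sqrt((4 - 1*(-5)) + 5) = -202*sqrt((4 + 5) + 5) = -202*sqrt(9 + 5) = -202*sqrt(14)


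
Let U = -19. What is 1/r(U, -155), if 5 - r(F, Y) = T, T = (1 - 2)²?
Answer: ¼ ≈ 0.25000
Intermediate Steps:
T = 1 (T = (-1)² = 1)
r(F, Y) = 4 (r(F, Y) = 5 - 1*1 = 5 - 1 = 4)
1/r(U, -155) = 1/4 = ¼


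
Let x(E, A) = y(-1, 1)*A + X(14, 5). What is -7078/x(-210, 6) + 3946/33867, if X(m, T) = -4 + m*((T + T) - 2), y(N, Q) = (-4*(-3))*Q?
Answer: -13277797/338670 ≈ -39.206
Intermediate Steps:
y(N, Q) = 12*Q
X(m, T) = -4 + m*(-2 + 2*T) (X(m, T) = -4 + m*(2*T - 2) = -4 + m*(-2 + 2*T))
x(E, A) = 108 + 12*A (x(E, A) = (12*1)*A + (-4 - 2*14 + 2*5*14) = 12*A + (-4 - 28 + 140) = 12*A + 108 = 108 + 12*A)
-7078/x(-210, 6) + 3946/33867 = -7078/(108 + 12*6) + 3946/33867 = -7078/(108 + 72) + 3946*(1/33867) = -7078/180 + 3946/33867 = -7078*1/180 + 3946/33867 = -3539/90 + 3946/33867 = -13277797/338670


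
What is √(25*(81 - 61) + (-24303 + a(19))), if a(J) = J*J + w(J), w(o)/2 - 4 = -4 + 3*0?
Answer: I*√23442 ≈ 153.11*I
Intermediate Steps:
w(o) = 0 (w(o) = 8 + 2*(-4 + 3*0) = 8 + 2*(-4 + 0) = 8 + 2*(-4) = 8 - 8 = 0)
a(J) = J² (a(J) = J*J + 0 = J² + 0 = J²)
√(25*(81 - 61) + (-24303 + a(19))) = √(25*(81 - 61) + (-24303 + 19²)) = √(25*20 + (-24303 + 361)) = √(500 - 23942) = √(-23442) = I*√23442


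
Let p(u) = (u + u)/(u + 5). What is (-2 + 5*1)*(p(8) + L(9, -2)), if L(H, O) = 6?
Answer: 282/13 ≈ 21.692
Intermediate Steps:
p(u) = 2*u/(5 + u) (p(u) = (2*u)/(5 + u) = 2*u/(5 + u))
(-2 + 5*1)*(p(8) + L(9, -2)) = (-2 + 5*1)*(2*8/(5 + 8) + 6) = (-2 + 5)*(2*8/13 + 6) = 3*(2*8*(1/13) + 6) = 3*(16/13 + 6) = 3*(94/13) = 282/13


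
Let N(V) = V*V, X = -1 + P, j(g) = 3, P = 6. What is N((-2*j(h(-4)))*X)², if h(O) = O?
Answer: 810000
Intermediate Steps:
X = 5 (X = -1 + 6 = 5)
N(V) = V²
N((-2*j(h(-4)))*X)² = ((-2*3*5)²)² = ((-6*5)²)² = ((-30)²)² = 900² = 810000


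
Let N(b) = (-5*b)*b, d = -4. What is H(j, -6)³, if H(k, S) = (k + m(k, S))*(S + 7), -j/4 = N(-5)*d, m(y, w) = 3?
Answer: -7964053973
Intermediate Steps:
N(b) = -5*b²
j = -2000 (j = -4*(-5*(-5)²)*(-4) = -4*(-5*25)*(-4) = -(-500)*(-4) = -4*500 = -2000)
H(k, S) = (3 + k)*(7 + S) (H(k, S) = (k + 3)*(S + 7) = (3 + k)*(7 + S))
H(j, -6)³ = (21 + 3*(-6) + 7*(-2000) - 6*(-2000))³ = (21 - 18 - 14000 + 12000)³ = (-1997)³ = -7964053973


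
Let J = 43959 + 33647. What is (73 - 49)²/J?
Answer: 288/38803 ≈ 0.0074221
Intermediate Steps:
J = 77606
(73 - 49)²/J = (73 - 49)²/77606 = 24²*(1/77606) = 576*(1/77606) = 288/38803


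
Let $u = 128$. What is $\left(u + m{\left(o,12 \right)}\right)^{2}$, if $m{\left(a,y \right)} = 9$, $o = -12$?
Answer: $18769$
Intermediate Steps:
$\left(u + m{\left(o,12 \right)}\right)^{2} = \left(128 + 9\right)^{2} = 137^{2} = 18769$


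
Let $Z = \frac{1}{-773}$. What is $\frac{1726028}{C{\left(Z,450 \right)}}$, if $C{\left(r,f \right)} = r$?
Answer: $-1334219644$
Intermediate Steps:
$Z = - \frac{1}{773} \approx -0.0012937$
$\frac{1726028}{C{\left(Z,450 \right)}} = \frac{1726028}{- \frac{1}{773}} = 1726028 \left(-773\right) = -1334219644$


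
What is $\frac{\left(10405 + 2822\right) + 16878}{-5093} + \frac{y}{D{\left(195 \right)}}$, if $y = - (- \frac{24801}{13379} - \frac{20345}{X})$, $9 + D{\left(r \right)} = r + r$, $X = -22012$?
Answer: $- \frac{3376505742449039}{571454700991284} \approx -5.9086$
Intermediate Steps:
$D{\left(r \right)} = -9 + 2 r$ ($D{\left(r \right)} = -9 + \left(r + r\right) = -9 + 2 r$)
$y = \frac{273723857}{294498548}$ ($y = - (- \frac{24801}{13379} - \frac{20345}{-22012}) = - (\left(-24801\right) \frac{1}{13379} - - \frac{20345}{22012}) = - (- \frac{24801}{13379} + \frac{20345}{22012}) = \left(-1\right) \left(- \frac{273723857}{294498548}\right) = \frac{273723857}{294498548} \approx 0.92946$)
$\frac{\left(10405 + 2822\right) + 16878}{-5093} + \frac{y}{D{\left(195 \right)}} = \frac{\left(10405 + 2822\right) + 16878}{-5093} + \frac{273723857}{294498548 \left(-9 + 2 \cdot 195\right)} = \left(13227 + 16878\right) \left(- \frac{1}{5093}\right) + \frac{273723857}{294498548 \left(-9 + 390\right)} = 30105 \left(- \frac{1}{5093}\right) + \frac{273723857}{294498548 \cdot 381} = - \frac{30105}{5093} + \frac{273723857}{294498548} \cdot \frac{1}{381} = - \frac{30105}{5093} + \frac{273723857}{112203946788} = - \frac{3376505742449039}{571454700991284}$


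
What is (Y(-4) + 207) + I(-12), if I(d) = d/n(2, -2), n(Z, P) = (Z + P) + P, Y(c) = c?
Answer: 209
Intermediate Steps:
n(Z, P) = Z + 2*P (n(Z, P) = (P + Z) + P = Z + 2*P)
I(d) = -d/2 (I(d) = d/(2 + 2*(-2)) = d/(2 - 4) = d/(-2) = d*(-½) = -d/2)
(Y(-4) + 207) + I(-12) = (-4 + 207) - ½*(-12) = 203 + 6 = 209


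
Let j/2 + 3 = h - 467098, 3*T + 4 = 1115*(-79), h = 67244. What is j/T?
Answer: 799714/29363 ≈ 27.235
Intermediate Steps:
T = -29363 (T = -4/3 + (1115*(-79))/3 = -4/3 + (1/3)*(-88085) = -4/3 - 88085/3 = -29363)
j = -799714 (j = -6 + 2*(67244 - 467098) = -6 + 2*(-399854) = -6 - 799708 = -799714)
j/T = -799714/(-29363) = -799714*(-1/29363) = 799714/29363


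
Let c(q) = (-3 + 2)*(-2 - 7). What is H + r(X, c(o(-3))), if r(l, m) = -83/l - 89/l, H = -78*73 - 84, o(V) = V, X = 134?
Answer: -387212/67 ≈ -5779.3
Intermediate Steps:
c(q) = 9 (c(q) = -1*(-9) = 9)
H = -5778 (H = -5694 - 84 = -5778)
r(l, m) = -172/l
H + r(X, c(o(-3))) = -5778 - 172/134 = -5778 - 172*1/134 = -5778 - 86/67 = -387212/67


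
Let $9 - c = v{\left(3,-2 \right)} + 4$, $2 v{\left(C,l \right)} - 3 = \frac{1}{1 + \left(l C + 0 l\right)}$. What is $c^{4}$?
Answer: $\frac{104976}{625} \approx 167.96$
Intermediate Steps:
$v{\left(C,l \right)} = \frac{3}{2} + \frac{1}{2 \left(1 + C l\right)}$ ($v{\left(C,l \right)} = \frac{3}{2} + \frac{1}{2 \left(1 + \left(l C + 0 l\right)\right)} = \frac{3}{2} + \frac{1}{2 \left(1 + \left(C l + 0\right)\right)} = \frac{3}{2} + \frac{1}{2 \left(1 + C l\right)}$)
$c = \frac{18}{5}$ ($c = 9 - \left(\frac{4 + 3 \cdot 3 \left(-2\right)}{2 \left(1 + 3 \left(-2\right)\right)} + 4\right) = 9 - \left(\frac{4 - 18}{2 \left(1 - 6\right)} + 4\right) = 9 - \left(\frac{1}{2} \frac{1}{-5} \left(-14\right) + 4\right) = 9 - \left(\frac{1}{2} \left(- \frac{1}{5}\right) \left(-14\right) + 4\right) = 9 - \left(\frac{7}{5} + 4\right) = 9 - \frac{27}{5} = \frac{18}{5} \approx 3.6$)
$c^{4} = \left(\frac{18}{5}\right)^{4} = \frac{104976}{625}$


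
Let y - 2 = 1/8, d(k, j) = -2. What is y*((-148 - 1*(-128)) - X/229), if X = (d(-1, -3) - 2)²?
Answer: -19533/458 ≈ -42.648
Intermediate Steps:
X = 16 (X = (-2 - 2)² = (-4)² = 16)
y = 17/8 (y = 2 + 1/8 = 2 + ⅛ = 17/8 ≈ 2.1250)
y*((-148 - 1*(-128)) - X/229) = 17*((-148 - 1*(-128)) - 1*16/229)/8 = 17*((-148 + 128) - 16*1/229)/8 = 17*(-20 - 16/229)/8 = (17/8)*(-4596/229) = -19533/458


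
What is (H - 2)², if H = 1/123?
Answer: 60025/15129 ≈ 3.9675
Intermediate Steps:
H = 1/123 ≈ 0.0081301
(H - 2)² = (1/123 - 2)² = (-245/123)² = 60025/15129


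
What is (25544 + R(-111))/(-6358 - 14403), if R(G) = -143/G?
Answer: -2835527/2304471 ≈ -1.2304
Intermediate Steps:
(25544 + R(-111))/(-6358 - 14403) = (25544 - 143/(-111))/(-6358 - 14403) = (25544 - 143*(-1/111))/(-20761) = (25544 + 143/111)*(-1/20761) = (2835527/111)*(-1/20761) = -2835527/2304471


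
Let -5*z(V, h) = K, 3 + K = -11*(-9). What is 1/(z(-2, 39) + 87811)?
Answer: 5/438959 ≈ 1.1391e-5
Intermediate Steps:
K = 96 (K = -3 - 11*(-9) = -3 + 99 = 96)
z(V, h) = -96/5 (z(V, h) = -1/5*96 = -96/5)
1/(z(-2, 39) + 87811) = 1/(-96/5 + 87811) = 1/(438959/5) = 5/438959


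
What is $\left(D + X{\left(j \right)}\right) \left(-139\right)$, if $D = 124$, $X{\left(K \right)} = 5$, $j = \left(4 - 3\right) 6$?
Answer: $-17931$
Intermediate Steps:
$j = 6$ ($j = 1 \cdot 6 = 6$)
$\left(D + X{\left(j \right)}\right) \left(-139\right) = \left(124 + 5\right) \left(-139\right) = 129 \left(-139\right) = -17931$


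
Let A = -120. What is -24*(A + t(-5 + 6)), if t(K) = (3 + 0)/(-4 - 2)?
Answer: 2892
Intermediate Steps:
t(K) = -1/2 (t(K) = 3/(-6) = 3*(-1/6) = -1/2)
-24*(A + t(-5 + 6)) = -24*(-120 - 1/2) = -24*(-241/2) = 2892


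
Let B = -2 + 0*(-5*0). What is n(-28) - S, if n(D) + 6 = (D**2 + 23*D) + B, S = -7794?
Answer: 7926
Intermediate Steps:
B = -2 (B = -2 + 0*0 = -2 + 0 = -2)
n(D) = -8 + D**2 + 23*D (n(D) = -6 + ((D**2 + 23*D) - 2) = -6 + (-2 + D**2 + 23*D) = -8 + D**2 + 23*D)
n(-28) - S = (-8 + (-28)**2 + 23*(-28)) - 1*(-7794) = (-8 + 784 - 644) + 7794 = 132 + 7794 = 7926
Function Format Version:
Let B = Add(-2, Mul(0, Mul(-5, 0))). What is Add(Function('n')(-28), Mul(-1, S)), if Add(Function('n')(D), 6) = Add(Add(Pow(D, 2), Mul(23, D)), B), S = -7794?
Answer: 7926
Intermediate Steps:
B = -2 (B = Add(-2, Mul(0, 0)) = Add(-2, 0) = -2)
Function('n')(D) = Add(-8, Pow(D, 2), Mul(23, D)) (Function('n')(D) = Add(-6, Add(Add(Pow(D, 2), Mul(23, D)), -2)) = Add(-6, Add(-2, Pow(D, 2), Mul(23, D))) = Add(-8, Pow(D, 2), Mul(23, D)))
Add(Function('n')(-28), Mul(-1, S)) = Add(Add(-8, Pow(-28, 2), Mul(23, -28)), Mul(-1, -7794)) = Add(Add(-8, 784, -644), 7794) = Add(132, 7794) = 7926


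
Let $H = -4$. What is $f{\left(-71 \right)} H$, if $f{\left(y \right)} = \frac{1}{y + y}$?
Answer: $\frac{2}{71} \approx 0.028169$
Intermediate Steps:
$f{\left(y \right)} = \frac{1}{2 y}$
$f{\left(-71 \right)} H = \frac{1}{2 \left(-71\right)} \left(-4\right) = \frac{1}{2} \left(- \frac{1}{71}\right) \left(-4\right) = \left(- \frac{1}{142}\right) \left(-4\right) = \frac{2}{71}$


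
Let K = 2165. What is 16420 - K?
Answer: 14255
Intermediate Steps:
16420 - K = 16420 - 1*2165 = 16420 - 2165 = 14255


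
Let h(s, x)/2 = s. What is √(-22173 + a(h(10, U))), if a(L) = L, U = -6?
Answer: I*√22153 ≈ 148.84*I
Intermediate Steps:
h(s, x) = 2*s
√(-22173 + a(h(10, U))) = √(-22173 + 2*10) = √(-22173 + 20) = √(-22153) = I*√22153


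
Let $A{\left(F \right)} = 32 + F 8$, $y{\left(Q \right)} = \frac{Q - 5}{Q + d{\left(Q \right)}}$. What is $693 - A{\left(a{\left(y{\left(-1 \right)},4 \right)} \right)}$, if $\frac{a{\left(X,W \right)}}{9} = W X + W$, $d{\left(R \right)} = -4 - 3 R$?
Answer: $-491$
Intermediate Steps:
$y{\left(Q \right)} = \frac{-5 + Q}{-4 - 2 Q}$ ($y{\left(Q \right)} = \frac{Q - 5}{Q - \left(4 + 3 Q\right)} = \frac{-5 + Q}{-4 - 2 Q}$)
$a{\left(X,W \right)} = 9 W + 9 W X$ ($a{\left(X,W \right)} = 9 \left(W X + W\right) = 9 \left(W + W X\right) = 9 W + 9 W X$)
$A{\left(F \right)} = 32 + 8 F$
$693 - A{\left(a{\left(y{\left(-1 \right)},4 \right)} \right)} = 693 - \left(32 + 8 \cdot 9 \cdot 4 \left(1 + \frac{5 - -1}{2 \left(2 - 1\right)}\right)\right) = 693 - \left(32 + 8 \cdot 9 \cdot 4 \left(1 + \frac{5 + 1}{2 \cdot 1}\right)\right) = 693 - \left(32 + 8 \cdot 9 \cdot 4 \left(1 + \frac{1}{2} \cdot 1 \cdot 6\right)\right) = 693 - \left(32 + 8 \cdot 9 \cdot 4 \left(1 + 3\right)\right) = 693 - \left(32 + 8 \cdot 9 \cdot 4 \cdot 4\right) = 693 - \left(32 + 8 \cdot 144\right) = 693 - \left(32 + 1152\right) = 693 - 1184 = -491$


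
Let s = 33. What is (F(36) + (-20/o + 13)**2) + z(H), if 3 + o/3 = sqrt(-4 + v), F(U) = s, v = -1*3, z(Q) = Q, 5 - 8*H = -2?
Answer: (34927*I + 50061*sqrt(7))/(72*(I + 3*sqrt(7))) ≈ 235.72 + 31.418*I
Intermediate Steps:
H = 7/8 (H = 5/8 - 1/8*(-2) = 5/8 + 1/4 = 7/8 ≈ 0.87500)
v = -3
F(U) = 33
o = -9 + 3*I*sqrt(7) (o = -9 + 3*sqrt(-4 - 3) = -9 + 3*sqrt(-7) = -9 + 3*(I*sqrt(7)) = -9 + 3*I*sqrt(7) ≈ -9.0 + 7.9373*I)
(F(36) + (-20/o + 13)**2) + z(H) = (33 + (-20/(-9 + 3*I*sqrt(7)) + 13)**2) + 7/8 = (33 + (13 - 20/(-9 + 3*I*sqrt(7)))**2) + 7/8 = 271/8 + (13 - 20/(-9 + 3*I*sqrt(7)))**2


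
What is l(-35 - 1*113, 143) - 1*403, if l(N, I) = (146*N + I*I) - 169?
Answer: -1731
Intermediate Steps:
l(N, I) = -169 + I² + 146*N (l(N, I) = (146*N + I²) - 169 = (I² + 146*N) - 169 = -169 + I² + 146*N)
l(-35 - 1*113, 143) - 1*403 = (-169 + 143² + 146*(-35 - 1*113)) - 1*403 = (-169 + 20449 + 146*(-35 - 113)) - 403 = (-169 + 20449 + 146*(-148)) - 403 = (-169 + 20449 - 21608) - 403 = -1328 - 403 = -1731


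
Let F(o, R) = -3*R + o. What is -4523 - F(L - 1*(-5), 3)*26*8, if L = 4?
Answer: -4523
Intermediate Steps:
F(o, R) = o - 3*R
-4523 - F(L - 1*(-5), 3)*26*8 = -4523 - ((4 - 1*(-5)) - 3*3)*26*8 = -4523 - ((4 + 5) - 9)*26*8 = -4523 - (9 - 9)*26*8 = -4523 - 0*26*8 = -4523 - 0*8 = -4523 - 1*0 = -4523 + 0 = -4523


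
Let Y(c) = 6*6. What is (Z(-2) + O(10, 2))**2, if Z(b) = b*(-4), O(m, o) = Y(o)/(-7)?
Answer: 400/49 ≈ 8.1633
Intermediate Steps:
Y(c) = 36
O(m, o) = -36/7 (O(m, o) = 36/(-7) = 36*(-1/7) = -36/7)
Z(b) = -4*b
(Z(-2) + O(10, 2))**2 = (-4*(-2) - 36/7)**2 = (8 - 36/7)**2 = (20/7)**2 = 400/49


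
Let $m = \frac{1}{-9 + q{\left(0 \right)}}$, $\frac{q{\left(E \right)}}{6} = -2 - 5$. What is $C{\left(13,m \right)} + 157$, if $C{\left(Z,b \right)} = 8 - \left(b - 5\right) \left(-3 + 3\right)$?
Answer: $165$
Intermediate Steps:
$q{\left(E \right)} = -42$ ($q{\left(E \right)} = 6 \left(-2 - 5\right) = 6 \left(-7\right) = -42$)
$m = - \frac{1}{51}$ ($m = \frac{1}{-9 - 42} = \frac{1}{-51} = - \frac{1}{51} \approx -0.019608$)
$C{\left(Z,b \right)} = 8$ ($C{\left(Z,b \right)} = 8 - \left(-5 + b\right) 0 = 8 - 0 = 8 + 0 = 8$)
$C{\left(13,m \right)} + 157 = 8 + 157 = 165$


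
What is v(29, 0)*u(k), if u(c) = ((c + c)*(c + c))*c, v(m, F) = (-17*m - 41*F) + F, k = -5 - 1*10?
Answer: 6655500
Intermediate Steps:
k = -15 (k = -5 - 10 = -15)
v(m, F) = -40*F - 17*m (v(m, F) = (-41*F - 17*m) + F = -40*F - 17*m)
u(c) = 4*c**3 (u(c) = ((2*c)*(2*c))*c = (4*c**2)*c = 4*c**3)
v(29, 0)*u(k) = (-40*0 - 17*29)*(4*(-15)**3) = (0 - 493)*(4*(-3375)) = -493*(-13500) = 6655500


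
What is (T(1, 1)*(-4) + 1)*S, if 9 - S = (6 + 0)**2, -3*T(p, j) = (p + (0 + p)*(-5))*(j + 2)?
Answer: 405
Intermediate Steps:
T(p, j) = 4*p*(2 + j)/3 (T(p, j) = -(p + (0 + p)*(-5))*(j + 2)/3 = -(p + p*(-5))*(2 + j)/3 = -(p - 5*p)*(2 + j)/3 = -(-4*p)*(2 + j)/3 = -(-4)*p*(2 + j)/3 = 4*p*(2 + j)/3)
S = -27 (S = 9 - (6 + 0)**2 = 9 - 1*6**2 = 9 - 1*36 = 9 - 36 = -27)
(T(1, 1)*(-4) + 1)*S = (((4/3)*1*(2 + 1))*(-4) + 1)*(-27) = (((4/3)*1*3)*(-4) + 1)*(-27) = (4*(-4) + 1)*(-27) = (-16 + 1)*(-27) = -15*(-27) = 405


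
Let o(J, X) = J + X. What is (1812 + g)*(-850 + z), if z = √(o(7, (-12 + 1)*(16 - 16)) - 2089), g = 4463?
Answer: -5333750 + 6275*I*√2082 ≈ -5.3338e+6 + 2.8632e+5*I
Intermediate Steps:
z = I*√2082 (z = √((7 + (-12 + 1)*(16 - 16)) - 2089) = √((7 - 11*0) - 2089) = √((7 + 0) - 2089) = √(7 - 2089) = √(-2082) = I*√2082 ≈ 45.629*I)
(1812 + g)*(-850 + z) = (1812 + 4463)*(-850 + I*√2082) = 6275*(-850 + I*√2082) = -5333750 + 6275*I*√2082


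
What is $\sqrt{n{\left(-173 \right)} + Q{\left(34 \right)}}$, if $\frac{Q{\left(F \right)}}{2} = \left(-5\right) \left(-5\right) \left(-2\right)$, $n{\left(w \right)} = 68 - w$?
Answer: $\sqrt{141} \approx 11.874$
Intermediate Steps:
$Q{\left(F \right)} = -100$ ($Q{\left(F \right)} = 2 \left(-5\right) \left(-5\right) \left(-2\right) = 2 \cdot 25 \left(-2\right) = 2 \left(-50\right) = -100$)
$\sqrt{n{\left(-173 \right)} + Q{\left(34 \right)}} = \sqrt{\left(68 - -173\right) - 100} = \sqrt{\left(68 + 173\right) - 100} = \sqrt{241 - 100} = \sqrt{141}$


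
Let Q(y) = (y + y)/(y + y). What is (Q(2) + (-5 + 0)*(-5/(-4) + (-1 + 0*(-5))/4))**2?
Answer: 16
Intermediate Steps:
Q(y) = 1 (Q(y) = (2*y)/((2*y)) = (2*y)*(1/(2*y)) = 1)
(Q(2) + (-5 + 0)*(-5/(-4) + (-1 + 0*(-5))/4))**2 = (1 + (-5 + 0)*(-5/(-4) + (-1 + 0*(-5))/4))**2 = (1 - 5*(-5*(-1/4) + (-1 + 0)*(1/4)))**2 = (1 - 5*(5/4 - 1*1/4))**2 = (1 - 5*(5/4 - 1/4))**2 = (1 - 5*1)**2 = (1 - 5)**2 = (-4)**2 = 16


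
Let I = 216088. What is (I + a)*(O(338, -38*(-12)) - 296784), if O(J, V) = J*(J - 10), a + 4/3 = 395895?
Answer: -341338894400/3 ≈ -1.1378e+11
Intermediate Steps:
a = 1187681/3 (a = -4/3 + 395895 = 1187681/3 ≈ 3.9589e+5)
O(J, V) = J*(-10 + J)
(I + a)*(O(338, -38*(-12)) - 296784) = (216088 + 1187681/3)*(338*(-10 + 338) - 296784) = 1835945*(338*328 - 296784)/3 = 1835945*(110864 - 296784)/3 = (1835945/3)*(-185920) = -341338894400/3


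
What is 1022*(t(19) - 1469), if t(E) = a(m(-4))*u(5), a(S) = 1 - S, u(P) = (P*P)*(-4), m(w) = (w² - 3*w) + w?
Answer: 849282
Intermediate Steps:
m(w) = w² - 2*w
u(P) = -4*P² (u(P) = P²*(-4) = -4*P²)
t(E) = 2300 (t(E) = (1 - (-4)*(-2 - 4))*(-4*5²) = (1 - (-4)*(-6))*(-4*25) = (1 - 1*24)*(-100) = (1 - 24)*(-100) = -23*(-100) = 2300)
1022*(t(19) - 1469) = 1022*(2300 - 1469) = 1022*831 = 849282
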